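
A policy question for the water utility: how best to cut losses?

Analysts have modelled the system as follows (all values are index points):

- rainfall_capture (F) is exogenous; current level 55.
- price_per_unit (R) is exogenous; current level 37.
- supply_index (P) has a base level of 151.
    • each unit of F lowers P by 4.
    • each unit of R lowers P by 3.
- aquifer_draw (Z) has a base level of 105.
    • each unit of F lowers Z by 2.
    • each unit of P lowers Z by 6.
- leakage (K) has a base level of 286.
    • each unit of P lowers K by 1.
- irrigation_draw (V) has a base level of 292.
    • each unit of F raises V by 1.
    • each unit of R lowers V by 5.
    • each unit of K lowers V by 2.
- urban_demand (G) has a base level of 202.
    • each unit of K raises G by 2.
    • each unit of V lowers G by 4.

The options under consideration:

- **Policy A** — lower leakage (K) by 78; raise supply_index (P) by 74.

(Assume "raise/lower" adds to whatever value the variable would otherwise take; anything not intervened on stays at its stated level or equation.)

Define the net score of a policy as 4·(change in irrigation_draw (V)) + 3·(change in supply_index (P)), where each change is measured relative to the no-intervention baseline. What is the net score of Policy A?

1438

Baseline:
  F = 55
  R = 37
  P = 151 − 4·55 − 3·37 = -180
  K = 286 − (-180) = 466
  V = 292 + 55 − 5·37 − 2·466 = -770
Policy A (K − 78, P + 74):
  F = 55
  R = 37
  P = 151 − 4·55 − 3·37 (+74 from intervention) = -106
  K = 286 − (-106) (−78 from intervention) = 314
  V = 292 + 55 − 5·37 − 2·314 = -466
ΔV = -466 − (-770) = 304; ΔP = -106 − (-180) = 74
Score = 4·304 + 3·74 = 1438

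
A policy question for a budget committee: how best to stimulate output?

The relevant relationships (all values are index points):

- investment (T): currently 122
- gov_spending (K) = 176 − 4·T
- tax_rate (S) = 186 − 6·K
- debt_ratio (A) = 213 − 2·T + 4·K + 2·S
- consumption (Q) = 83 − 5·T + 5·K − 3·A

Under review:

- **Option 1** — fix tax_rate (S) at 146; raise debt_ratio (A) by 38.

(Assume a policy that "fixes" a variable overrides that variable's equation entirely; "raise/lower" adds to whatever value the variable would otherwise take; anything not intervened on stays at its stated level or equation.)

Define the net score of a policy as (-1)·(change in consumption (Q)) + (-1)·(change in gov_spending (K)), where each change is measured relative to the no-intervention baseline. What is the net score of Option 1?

-11358

Baseline:
  T = 122
  K = 176 − 4·122 = -312
  S = 186 − 6·(-312) = 2058
  A = 213 − 2·122 + 4·(-312) + 2·2058 = 2837
  Q = 83 − 5·122 + 5·(-312) − 3·2837 = -10598
Option 1 (S := 146, A + 38):
  T = 122
  K = 176 − 4·122 = -312
  S = 146
  A = 213 − 2·122 + 4·(-312) + 2·146 (+38 from intervention) = -949
  Q = 83 − 5·122 + 5·(-312) − 3·(-949) = 760
ΔQ = 760 − (-10598) = 11358; ΔK = -312 − (-312) = 0
Score = (-1)·11358 + (-1)·0 = -11358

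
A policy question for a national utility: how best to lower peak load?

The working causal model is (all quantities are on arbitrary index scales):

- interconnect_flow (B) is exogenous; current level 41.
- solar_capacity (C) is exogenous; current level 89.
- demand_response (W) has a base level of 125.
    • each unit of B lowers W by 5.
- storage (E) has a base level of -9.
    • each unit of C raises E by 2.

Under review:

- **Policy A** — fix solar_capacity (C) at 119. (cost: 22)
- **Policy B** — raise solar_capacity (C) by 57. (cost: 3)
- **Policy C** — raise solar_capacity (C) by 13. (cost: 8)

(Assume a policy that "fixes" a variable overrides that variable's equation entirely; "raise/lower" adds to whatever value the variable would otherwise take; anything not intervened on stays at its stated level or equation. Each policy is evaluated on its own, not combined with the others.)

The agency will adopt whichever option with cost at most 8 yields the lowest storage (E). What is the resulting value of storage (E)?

195

Policy B (C + 57):
  C = 89 + 57 = 146
  E = -9 + 2·146 = 283
Policy C (C + 13):
  C = 89 + 13 = 102
  E = -9 + 2·102 = 195
Comparing — Policy B: E=283, Policy C: E=195. Lowest is 195 (Policy C).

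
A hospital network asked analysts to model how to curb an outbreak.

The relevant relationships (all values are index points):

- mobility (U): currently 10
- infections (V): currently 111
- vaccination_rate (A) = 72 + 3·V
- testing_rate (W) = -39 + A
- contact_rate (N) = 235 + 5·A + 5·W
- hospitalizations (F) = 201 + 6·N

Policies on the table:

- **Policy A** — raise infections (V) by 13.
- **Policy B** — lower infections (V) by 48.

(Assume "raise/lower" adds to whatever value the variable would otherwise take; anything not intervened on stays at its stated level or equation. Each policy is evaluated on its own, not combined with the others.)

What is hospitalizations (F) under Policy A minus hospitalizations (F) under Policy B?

Policy A (V + 13):
  V = 111 + 13 = 124
  A = 72 + 3·124 = 444
  W = -39 + 444 = 405
  N = 235 + 5·444 + 5·405 = 4480
  F = 201 + 6·4480 = 27081
Policy B (V − 48):
  V = 111 − 48 = 63
  A = 72 + 3·63 = 261
  W = -39 + 261 = 222
  N = 235 + 5·261 + 5·222 = 2650
  F = 201 + 6·2650 = 16101
F: 27081 − 16101 = 10980

10980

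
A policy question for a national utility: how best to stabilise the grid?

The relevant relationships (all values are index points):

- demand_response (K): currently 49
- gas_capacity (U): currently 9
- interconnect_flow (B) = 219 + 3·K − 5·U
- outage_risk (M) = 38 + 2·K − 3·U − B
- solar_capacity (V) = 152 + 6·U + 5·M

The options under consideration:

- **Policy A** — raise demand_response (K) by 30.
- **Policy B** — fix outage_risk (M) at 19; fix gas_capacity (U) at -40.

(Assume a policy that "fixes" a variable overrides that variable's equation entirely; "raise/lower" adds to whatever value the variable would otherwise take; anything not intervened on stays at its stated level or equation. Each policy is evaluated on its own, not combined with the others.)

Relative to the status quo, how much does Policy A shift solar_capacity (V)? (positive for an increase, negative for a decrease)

Baseline:
  K = 49
  U = 9
  B = 219 + 3·49 − 5·9 = 321
  M = 38 + 2·49 − 3·9 − 321 = -212
  V = 152 + 6·9 + 5·(-212) = -854
Policy A (K + 30):
  K = 49 + 30 = 79
  U = 9
  B = 219 + 3·79 − 5·9 = 411
  M = 38 + 2·79 − 3·9 − 411 = -242
  V = 152 + 6·9 + 5·(-242) = -1004
Change in V: -1004 − (-854) = -150

-150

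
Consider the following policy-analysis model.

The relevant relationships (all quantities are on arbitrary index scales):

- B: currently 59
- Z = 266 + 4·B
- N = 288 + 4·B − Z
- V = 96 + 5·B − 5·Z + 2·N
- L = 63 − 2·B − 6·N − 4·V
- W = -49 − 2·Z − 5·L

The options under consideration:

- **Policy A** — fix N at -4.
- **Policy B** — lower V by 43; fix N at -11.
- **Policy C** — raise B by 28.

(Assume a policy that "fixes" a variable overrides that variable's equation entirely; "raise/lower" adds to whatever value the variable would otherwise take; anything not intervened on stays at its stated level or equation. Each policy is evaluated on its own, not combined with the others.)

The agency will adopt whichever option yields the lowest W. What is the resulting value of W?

Policy A (N := -4):
  B = 59
  Z = 266 + 4·59 = 502
  N = -4
  V = 96 + 5·59 − 5·502 + 2·(-4) = -2127
  L = 63 − 2·59 − 6·(-4) − 4·(-2127) = 8477
  W = -49 − 2·502 − 5·8477 = -43438
Policy B (V − 43, N := -11):
  B = 59
  Z = 266 + 4·59 = 502
  N = -11
  V = 96 + 5·59 − 5·502 + 2·(-11) (−43 from intervention) = -2184
  L = 63 − 2·59 − 6·(-11) − 4·(-2184) = 8747
  W = -49 − 2·502 − 5·8747 = -44788
Policy C (B + 28):
  B = 59 + 28 = 87
  Z = 266 + 4·87 = 614
  N = 288 + 4·87 − 614 = 22
  V = 96 + 5·87 − 5·614 + 2·22 = -2495
  L = 63 − 2·87 − 6·22 − 4·(-2495) = 9737
  W = -49 − 2·614 − 5·9737 = -49962
Comparing — Policy A: W=-43438, Policy B: W=-44788, Policy C: W=-49962. Lowest is -49962 (Policy C).

-49962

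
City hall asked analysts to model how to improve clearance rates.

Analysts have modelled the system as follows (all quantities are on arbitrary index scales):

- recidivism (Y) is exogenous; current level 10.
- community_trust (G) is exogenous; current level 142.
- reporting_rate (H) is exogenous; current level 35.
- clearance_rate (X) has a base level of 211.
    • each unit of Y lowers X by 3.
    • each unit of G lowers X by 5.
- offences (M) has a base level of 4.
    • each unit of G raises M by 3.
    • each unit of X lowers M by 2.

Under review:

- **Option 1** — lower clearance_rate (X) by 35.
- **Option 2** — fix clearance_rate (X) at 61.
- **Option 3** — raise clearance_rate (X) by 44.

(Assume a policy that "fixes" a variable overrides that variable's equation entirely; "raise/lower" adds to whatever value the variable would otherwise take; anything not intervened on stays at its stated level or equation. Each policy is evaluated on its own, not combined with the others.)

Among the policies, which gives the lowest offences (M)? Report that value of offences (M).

Option 1 (X − 35):
  Y = 10
  G = 142
  X = 211 − 3·10 − 5·142 (−35 from intervention) = -564
  M = 4 + 3·142 − 2·(-564) = 1558
Option 2 (X := 61):
  Y = 10
  G = 142
  X = 61
  M = 4 + 3·142 − 2·61 = 308
Option 3 (X + 44):
  Y = 10
  G = 142
  X = 211 − 3·10 − 5·142 (+44 from intervention) = -485
  M = 4 + 3·142 − 2·(-485) = 1400
Comparing — Option 1: M=1558, Option 2: M=308, Option 3: M=1400. Lowest is 308 (Option 2).

308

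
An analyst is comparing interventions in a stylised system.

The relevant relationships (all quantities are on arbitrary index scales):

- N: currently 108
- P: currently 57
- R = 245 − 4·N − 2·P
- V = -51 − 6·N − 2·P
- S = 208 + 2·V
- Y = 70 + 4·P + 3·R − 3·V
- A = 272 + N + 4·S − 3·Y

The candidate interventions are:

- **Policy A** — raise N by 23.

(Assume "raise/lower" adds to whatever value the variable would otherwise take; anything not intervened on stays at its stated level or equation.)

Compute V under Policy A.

-951

Policy A (N + 23):
  N = 108 + 23 = 131
  P = 57
  V = -51 − 6·131 − 2·57 = -951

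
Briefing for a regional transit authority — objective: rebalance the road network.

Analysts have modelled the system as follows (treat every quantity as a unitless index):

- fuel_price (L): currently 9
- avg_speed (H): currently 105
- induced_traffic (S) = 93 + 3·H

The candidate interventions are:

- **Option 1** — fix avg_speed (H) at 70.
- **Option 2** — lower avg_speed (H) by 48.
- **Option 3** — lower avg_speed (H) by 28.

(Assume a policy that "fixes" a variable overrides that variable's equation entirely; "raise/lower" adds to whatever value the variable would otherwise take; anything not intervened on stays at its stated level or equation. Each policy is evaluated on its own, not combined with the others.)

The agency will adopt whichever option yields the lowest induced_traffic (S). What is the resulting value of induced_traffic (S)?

Option 1 (H := 70):
  H = 70
  S = 93 + 3·70 = 303
Option 2 (H − 48):
  H = 105 − 48 = 57
  S = 93 + 3·57 = 264
Option 3 (H − 28):
  H = 105 − 28 = 77
  S = 93 + 3·77 = 324
Comparing — Option 1: S=303, Option 2: S=264, Option 3: S=324. Lowest is 264 (Option 2).

264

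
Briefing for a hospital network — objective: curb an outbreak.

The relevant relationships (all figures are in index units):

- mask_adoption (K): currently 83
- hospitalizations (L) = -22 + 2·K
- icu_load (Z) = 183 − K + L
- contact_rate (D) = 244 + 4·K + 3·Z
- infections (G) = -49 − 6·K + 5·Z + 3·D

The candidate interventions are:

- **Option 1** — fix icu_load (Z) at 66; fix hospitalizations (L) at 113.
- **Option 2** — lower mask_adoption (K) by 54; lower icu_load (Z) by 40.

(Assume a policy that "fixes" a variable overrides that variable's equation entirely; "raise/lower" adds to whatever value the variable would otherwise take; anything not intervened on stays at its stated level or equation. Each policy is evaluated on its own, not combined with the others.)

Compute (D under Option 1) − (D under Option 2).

Option 1 (Z := 66, L := 113):
  K = 83
  L = 113
  Z = 66
  D = 244 + 4·83 + 3·66 = 774
Option 2 (K − 54, Z − 40):
  K = 83 − 54 = 29
  L = -22 + 2·29 = 36
  Z = 183 − 29 + 36 (−40 from intervention) = 150
  D = 244 + 4·29 + 3·150 = 810
D: 774 − 810 = -36

-36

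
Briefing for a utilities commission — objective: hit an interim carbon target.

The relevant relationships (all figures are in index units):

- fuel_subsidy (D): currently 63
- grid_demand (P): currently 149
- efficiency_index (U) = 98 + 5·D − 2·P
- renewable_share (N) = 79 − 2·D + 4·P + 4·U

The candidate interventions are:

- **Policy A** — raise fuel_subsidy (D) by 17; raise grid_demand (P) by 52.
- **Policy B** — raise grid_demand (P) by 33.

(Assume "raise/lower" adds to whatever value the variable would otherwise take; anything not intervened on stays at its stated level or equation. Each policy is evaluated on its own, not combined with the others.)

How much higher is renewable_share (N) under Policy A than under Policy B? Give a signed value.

Policy A (D + 17, P + 52):
  D = 63 + 17 = 80
  P = 149 + 52 = 201
  U = 98 + 5·80 − 2·201 = 96
  N = 79 − 2·80 + 4·201 + 4·96 = 1107
Policy B (P + 33):
  D = 63
  P = 149 + 33 = 182
  U = 98 + 5·63 − 2·182 = 49
  N = 79 − 2·63 + 4·182 + 4·49 = 877
N: 1107 − 877 = 230

230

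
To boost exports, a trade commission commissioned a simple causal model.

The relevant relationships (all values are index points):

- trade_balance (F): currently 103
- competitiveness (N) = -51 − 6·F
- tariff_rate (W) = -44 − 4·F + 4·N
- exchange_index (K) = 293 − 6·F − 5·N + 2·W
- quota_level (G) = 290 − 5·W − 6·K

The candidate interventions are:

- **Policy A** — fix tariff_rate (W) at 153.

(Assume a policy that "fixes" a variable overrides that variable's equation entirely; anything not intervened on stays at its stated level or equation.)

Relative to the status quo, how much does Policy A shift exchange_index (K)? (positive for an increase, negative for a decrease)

Baseline:
  F = 103
  N = -51 − 6·103 = -669
  W = -44 − 4·103 + 4·(-669) = -3132
  K = 293 − 6·103 − 5·(-669) + 2·(-3132) = -3244
Policy A (W := 153):
  F = 103
  N = -51 − 6·103 = -669
  W = 153
  K = 293 − 6·103 − 5·(-669) + 2·153 = 3326
Change in K: 3326 − (-3244) = 6570

6570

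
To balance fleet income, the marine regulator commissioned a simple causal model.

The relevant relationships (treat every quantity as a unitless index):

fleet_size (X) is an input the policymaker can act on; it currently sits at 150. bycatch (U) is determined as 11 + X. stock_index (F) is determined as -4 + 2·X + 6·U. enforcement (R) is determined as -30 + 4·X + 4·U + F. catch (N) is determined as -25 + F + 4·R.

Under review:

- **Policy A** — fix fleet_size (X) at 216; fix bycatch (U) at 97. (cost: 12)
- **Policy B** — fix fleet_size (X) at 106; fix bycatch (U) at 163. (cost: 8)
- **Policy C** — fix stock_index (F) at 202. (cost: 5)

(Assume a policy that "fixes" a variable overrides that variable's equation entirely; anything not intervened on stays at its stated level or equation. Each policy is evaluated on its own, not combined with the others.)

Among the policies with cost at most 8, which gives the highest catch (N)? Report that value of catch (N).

10089

Policy B (X := 106, U := 163):
  X = 106
  U = 163
  F = -4 + 2·106 + 6·163 = 1186
  R = -30 + 4·106 + 4·163 + 1186 = 2232
  N = -25 + 1186 + 4·2232 = 10089
Policy C (F := 202):
  X = 150
  U = 11 + 150 = 161
  F = 202
  R = -30 + 4·150 + 4·161 + 202 = 1416
  N = -25 + 202 + 4·1416 = 5841
Comparing — Policy B: N=10089, Policy C: N=5841. Highest is 10089 (Policy B).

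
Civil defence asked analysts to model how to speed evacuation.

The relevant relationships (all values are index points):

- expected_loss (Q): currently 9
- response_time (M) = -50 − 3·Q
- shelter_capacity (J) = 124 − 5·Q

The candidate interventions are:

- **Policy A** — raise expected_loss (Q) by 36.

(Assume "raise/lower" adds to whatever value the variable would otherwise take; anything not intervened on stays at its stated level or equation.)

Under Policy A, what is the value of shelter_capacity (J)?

Policy A (Q + 36):
  Q = 9 + 36 = 45
  J = 124 − 5·45 = -101

-101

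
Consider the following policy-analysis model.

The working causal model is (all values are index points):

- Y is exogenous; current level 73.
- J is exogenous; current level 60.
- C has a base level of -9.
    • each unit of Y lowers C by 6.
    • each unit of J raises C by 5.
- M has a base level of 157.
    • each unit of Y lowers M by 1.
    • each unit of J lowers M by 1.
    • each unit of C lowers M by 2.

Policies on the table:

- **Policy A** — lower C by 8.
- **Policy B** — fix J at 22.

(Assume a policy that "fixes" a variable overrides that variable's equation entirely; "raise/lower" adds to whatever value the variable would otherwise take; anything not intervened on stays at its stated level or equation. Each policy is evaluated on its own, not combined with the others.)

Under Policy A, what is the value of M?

Policy A (C − 8):
  Y = 73
  J = 60
  C = -9 − 6·73 + 5·60 (−8 from intervention) = -155
  M = 157 − 73 − 60 − 2·(-155) = 334

334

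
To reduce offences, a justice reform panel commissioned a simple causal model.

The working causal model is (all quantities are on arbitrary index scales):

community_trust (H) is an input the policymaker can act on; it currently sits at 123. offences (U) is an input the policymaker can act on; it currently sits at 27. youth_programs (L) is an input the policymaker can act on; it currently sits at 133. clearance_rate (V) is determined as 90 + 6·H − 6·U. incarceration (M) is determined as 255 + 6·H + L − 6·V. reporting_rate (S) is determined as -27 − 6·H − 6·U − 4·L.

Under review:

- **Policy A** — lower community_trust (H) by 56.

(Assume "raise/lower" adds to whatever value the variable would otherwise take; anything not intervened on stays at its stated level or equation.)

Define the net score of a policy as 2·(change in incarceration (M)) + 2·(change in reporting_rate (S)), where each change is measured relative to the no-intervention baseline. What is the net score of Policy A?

4032

Baseline:
  H = 123
  U = 27
  L = 133
  V = 90 + 6·123 − 6·27 = 666
  M = 255 + 6·123 + 133 − 6·666 = -2870
  S = -27 − 6·123 − 6·27 − 4·133 = -1459
Policy A (H − 56):
  H = 123 − 56 = 67
  U = 27
  L = 133
  V = 90 + 6·67 − 6·27 = 330
  M = 255 + 6·67 + 133 − 6·330 = -1190
  S = -27 − 6·67 − 6·27 − 4·133 = -1123
ΔM = -1190 − (-2870) = 1680; ΔS = -1123 − (-1459) = 336
Score = 2·1680 + 2·336 = 4032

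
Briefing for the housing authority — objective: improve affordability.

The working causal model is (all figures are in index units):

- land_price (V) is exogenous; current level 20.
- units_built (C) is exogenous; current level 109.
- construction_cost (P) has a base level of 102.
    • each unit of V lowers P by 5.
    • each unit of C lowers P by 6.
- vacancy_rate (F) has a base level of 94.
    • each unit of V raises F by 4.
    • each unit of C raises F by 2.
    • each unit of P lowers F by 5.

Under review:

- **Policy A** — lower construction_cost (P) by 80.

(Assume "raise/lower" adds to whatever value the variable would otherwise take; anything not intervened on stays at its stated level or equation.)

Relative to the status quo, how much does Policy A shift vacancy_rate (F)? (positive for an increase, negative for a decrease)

Baseline:
  V = 20
  C = 109
  P = 102 − 5·20 − 6·109 = -652
  F = 94 + 4·20 + 2·109 − 5·(-652) = 3652
Policy A (P − 80):
  V = 20
  C = 109
  P = 102 − 5·20 − 6·109 (−80 from intervention) = -732
  F = 94 + 4·20 + 2·109 − 5·(-732) = 4052
Change in F: 4052 − 3652 = 400

400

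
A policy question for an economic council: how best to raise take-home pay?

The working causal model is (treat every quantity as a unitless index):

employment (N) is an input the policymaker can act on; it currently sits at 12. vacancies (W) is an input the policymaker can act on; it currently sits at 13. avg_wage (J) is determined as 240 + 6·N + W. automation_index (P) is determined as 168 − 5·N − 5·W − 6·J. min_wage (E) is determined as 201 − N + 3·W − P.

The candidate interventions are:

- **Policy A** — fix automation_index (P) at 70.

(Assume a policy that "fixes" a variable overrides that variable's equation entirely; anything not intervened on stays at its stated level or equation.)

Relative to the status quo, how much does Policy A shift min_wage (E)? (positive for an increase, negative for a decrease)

-1977

Baseline:
  N = 12
  W = 13
  J = 240 + 6·12 + 13 = 325
  P = 168 − 5·12 − 5·13 − 6·325 = -1907
  E = 201 − 12 + 3·13 − (-1907) = 2135
Policy A (P := 70):
  N = 12
  W = 13
  J = 240 + 6·12 + 13 = 325
  P = 70
  E = 201 − 12 + 3·13 − 70 = 158
Change in E: 158 − 2135 = -1977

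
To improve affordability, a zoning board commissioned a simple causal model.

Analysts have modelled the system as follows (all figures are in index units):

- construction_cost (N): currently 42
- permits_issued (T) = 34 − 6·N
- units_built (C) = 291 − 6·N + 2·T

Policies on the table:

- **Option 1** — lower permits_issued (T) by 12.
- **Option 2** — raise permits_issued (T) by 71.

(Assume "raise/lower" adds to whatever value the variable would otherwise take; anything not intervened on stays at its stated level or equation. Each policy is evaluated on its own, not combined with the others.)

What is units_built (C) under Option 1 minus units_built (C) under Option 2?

-166

Option 1 (T − 12):
  N = 42
  T = 34 − 6·42 (−12 from intervention) = -230
  C = 291 − 6·42 + 2·(-230) = -421
Option 2 (T + 71):
  N = 42
  T = 34 − 6·42 (+71 from intervention) = -147
  C = 291 − 6·42 + 2·(-147) = -255
C: -421 − (-255) = -166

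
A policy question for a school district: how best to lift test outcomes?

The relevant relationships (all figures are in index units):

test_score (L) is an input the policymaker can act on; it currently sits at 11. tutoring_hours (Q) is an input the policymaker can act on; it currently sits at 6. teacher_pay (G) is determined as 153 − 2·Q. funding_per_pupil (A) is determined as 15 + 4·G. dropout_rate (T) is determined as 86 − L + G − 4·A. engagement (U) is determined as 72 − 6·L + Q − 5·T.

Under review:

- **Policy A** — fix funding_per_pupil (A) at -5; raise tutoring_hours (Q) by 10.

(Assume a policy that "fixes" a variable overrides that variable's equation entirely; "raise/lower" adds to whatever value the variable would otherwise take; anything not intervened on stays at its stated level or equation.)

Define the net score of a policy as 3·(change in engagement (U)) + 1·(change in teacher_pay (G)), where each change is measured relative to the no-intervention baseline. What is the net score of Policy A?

-34730

Baseline:
  L = 11
  Q = 6
  G = 153 − 2·6 = 141
  A = 15 + 4·141 = 579
  T = 86 − 11 + 141 − 4·579 = -2100
  U = 72 − 6·11 + 6 − 5·(-2100) = 10512
Policy A (A := -5, Q + 10):
  L = 11
  Q = 6 + 10 = 16
  G = 153 − 2·16 = 121
  A = -5
  T = 86 − 11 + 121 − 4·(-5) = 216
  U = 72 − 6·11 + 16 − 5·216 = -1058
ΔU = -1058 − 10512 = -11570; ΔG = 121 − 141 = -20
Score = 3·(-11570) + 1·(-20) = -34730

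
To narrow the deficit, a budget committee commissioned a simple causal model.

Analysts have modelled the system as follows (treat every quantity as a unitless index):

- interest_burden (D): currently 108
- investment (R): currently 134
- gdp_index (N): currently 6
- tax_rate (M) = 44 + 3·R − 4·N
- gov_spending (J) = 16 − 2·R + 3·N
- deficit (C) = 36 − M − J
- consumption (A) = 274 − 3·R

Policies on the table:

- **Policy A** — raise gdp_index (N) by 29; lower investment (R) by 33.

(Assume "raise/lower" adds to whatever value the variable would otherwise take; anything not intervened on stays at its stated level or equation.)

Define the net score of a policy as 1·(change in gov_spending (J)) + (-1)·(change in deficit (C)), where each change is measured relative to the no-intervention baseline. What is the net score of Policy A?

Baseline:
  R = 134
  N = 6
  M = 44 + 3·134 − 4·6 = 422
  J = 16 − 2·134 + 3·6 = -234
  C = 36 − 422 − (-234) = -152
Policy A (N + 29, R − 33):
  R = 134 − 33 = 101
  N = 6 + 29 = 35
  M = 44 + 3·101 − 4·35 = 207
  J = 16 − 2·101 + 3·35 = -81
  C = 36 − 207 − (-81) = -90
ΔJ = -81 − (-234) = 153; ΔC = -90 − (-152) = 62
Score = 1·153 + (-1)·62 = 91

91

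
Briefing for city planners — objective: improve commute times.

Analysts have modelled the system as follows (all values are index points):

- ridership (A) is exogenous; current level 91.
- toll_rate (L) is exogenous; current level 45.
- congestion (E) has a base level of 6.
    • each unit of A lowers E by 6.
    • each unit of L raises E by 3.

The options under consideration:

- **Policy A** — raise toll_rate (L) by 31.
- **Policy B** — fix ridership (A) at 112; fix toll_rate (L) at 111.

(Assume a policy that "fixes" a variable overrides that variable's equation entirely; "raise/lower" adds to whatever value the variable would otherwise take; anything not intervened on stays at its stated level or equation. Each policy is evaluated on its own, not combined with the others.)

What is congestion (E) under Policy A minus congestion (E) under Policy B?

Policy A (L + 31):
  A = 91
  L = 45 + 31 = 76
  E = 6 − 6·91 + 3·76 = -312
Policy B (A := 112, L := 111):
  A = 112
  L = 111
  E = 6 − 6·112 + 3·111 = -333
E: -312 − (-333) = 21

21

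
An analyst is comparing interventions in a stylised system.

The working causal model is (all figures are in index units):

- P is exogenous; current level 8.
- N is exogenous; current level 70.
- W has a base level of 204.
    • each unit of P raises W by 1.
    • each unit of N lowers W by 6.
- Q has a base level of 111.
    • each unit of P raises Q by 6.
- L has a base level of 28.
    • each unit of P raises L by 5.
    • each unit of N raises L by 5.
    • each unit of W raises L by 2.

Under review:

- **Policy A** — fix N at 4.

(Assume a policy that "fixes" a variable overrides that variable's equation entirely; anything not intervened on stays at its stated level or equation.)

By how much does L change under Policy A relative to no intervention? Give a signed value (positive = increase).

Baseline:
  P = 8
  N = 70
  W = 204 + 8 − 6·70 = -208
  L = 28 + 5·8 + 5·70 + 2·(-208) = 2
Policy A (N := 4):
  P = 8
  N = 4
  W = 204 + 8 − 6·4 = 188
  L = 28 + 5·8 + 5·4 + 2·188 = 464
Change in L: 464 − 2 = 462

462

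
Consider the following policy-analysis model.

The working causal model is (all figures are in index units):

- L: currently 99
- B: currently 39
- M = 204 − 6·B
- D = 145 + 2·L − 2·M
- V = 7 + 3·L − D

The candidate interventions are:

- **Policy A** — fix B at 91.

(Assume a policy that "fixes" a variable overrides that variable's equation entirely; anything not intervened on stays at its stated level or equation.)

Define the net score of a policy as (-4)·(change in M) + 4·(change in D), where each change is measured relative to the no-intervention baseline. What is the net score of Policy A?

3744

Baseline:
  L = 99
  B = 39
  M = 204 − 6·39 = -30
  D = 145 + 2·99 − 2·(-30) = 403
Policy A (B := 91):
  L = 99
  B = 91
  M = 204 − 6·91 = -342
  D = 145 + 2·99 − 2·(-342) = 1027
ΔM = -342 − (-30) = -312; ΔD = 1027 − 403 = 624
Score = (-4)·(-312) + 4·624 = 3744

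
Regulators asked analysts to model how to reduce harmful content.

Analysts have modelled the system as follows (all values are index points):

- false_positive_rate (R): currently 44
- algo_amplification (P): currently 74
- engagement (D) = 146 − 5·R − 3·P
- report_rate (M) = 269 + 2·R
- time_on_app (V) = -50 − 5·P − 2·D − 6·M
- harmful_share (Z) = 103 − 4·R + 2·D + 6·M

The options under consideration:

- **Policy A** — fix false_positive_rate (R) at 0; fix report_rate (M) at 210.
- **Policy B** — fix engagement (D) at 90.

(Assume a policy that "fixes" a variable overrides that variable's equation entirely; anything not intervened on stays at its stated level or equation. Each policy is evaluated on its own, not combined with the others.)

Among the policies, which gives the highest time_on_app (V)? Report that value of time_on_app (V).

-1528

Policy A (R := 0, M := 210):
  R = 0
  P = 74
  D = 146 − 5·0 − 3·74 = -76
  M = 210
  V = -50 − 5·74 − 2·(-76) − 6·210 = -1528
Policy B (D := 90):
  R = 44
  P = 74
  D = 90
  M = 269 + 2·44 = 357
  V = -50 − 5·74 − 2·90 − 6·357 = -2742
Comparing — Policy A: V=-1528, Policy B: V=-2742. Highest is -1528 (Policy A).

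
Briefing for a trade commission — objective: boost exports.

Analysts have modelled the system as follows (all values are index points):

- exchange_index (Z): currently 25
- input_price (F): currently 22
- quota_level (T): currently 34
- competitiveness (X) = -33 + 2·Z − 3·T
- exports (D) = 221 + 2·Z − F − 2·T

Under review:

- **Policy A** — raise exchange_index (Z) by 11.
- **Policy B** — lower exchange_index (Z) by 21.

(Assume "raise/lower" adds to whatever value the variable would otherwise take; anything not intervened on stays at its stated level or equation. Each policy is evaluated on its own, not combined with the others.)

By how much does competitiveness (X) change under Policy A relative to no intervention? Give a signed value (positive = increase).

Baseline:
  Z = 25
  T = 34
  X = -33 + 2·25 − 3·34 = -85
Policy A (Z + 11):
  Z = 25 + 11 = 36
  T = 34
  X = -33 + 2·36 − 3·34 = -63
Change in X: -63 − (-85) = 22

22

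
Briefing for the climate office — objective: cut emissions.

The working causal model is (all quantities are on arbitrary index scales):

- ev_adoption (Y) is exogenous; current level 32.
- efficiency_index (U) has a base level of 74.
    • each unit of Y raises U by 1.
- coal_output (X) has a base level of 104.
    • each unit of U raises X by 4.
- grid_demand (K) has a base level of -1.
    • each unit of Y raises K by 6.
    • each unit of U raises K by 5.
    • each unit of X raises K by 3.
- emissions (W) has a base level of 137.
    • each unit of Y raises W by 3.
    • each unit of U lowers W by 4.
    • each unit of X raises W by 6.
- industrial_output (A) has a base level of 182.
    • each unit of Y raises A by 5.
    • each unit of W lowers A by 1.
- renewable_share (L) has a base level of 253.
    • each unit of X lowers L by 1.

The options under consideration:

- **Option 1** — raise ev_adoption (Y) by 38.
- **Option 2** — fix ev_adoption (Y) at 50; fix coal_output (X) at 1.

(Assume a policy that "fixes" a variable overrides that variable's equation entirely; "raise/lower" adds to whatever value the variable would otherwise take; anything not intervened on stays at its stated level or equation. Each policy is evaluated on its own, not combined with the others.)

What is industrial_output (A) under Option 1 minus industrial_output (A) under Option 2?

Option 1 (Y + 38):
  Y = 32 + 38 = 70
  U = 74 + 70 = 144
  X = 104 + 4·144 = 680
  W = 137 + 3·70 − 4·144 + 6·680 = 3851
  A = 182 + 5·70 − 3851 = -3319
Option 2 (Y := 50, X := 1):
  Y = 50
  U = 74 + 50 = 124
  X = 1
  W = 137 + 3·50 − 4·124 + 6·1 = -203
  A = 182 + 5·50 − (-203) = 635
A: -3319 − 635 = -3954

-3954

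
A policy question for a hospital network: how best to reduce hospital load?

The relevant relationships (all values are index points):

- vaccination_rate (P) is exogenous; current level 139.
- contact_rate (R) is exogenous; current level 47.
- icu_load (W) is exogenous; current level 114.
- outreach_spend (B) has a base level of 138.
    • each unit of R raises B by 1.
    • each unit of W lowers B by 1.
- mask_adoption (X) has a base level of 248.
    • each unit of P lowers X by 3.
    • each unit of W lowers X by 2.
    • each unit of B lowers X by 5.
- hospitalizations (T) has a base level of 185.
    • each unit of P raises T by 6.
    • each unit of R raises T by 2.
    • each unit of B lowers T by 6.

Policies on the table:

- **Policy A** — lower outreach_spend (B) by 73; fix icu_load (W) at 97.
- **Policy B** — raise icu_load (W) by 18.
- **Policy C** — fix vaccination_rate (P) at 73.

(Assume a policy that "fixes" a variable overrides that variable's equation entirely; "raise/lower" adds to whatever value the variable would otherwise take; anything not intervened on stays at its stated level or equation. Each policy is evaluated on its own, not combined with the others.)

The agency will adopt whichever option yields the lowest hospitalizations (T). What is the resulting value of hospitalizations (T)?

Policy A (B − 73, W := 97):
  P = 139
  R = 47
  W = 97
  B = 138 + 47 − 97 (−73 from intervention) = 15
  T = 185 + 6·139 + 2·47 − 6·15 = 1023
Policy B (W + 18):
  P = 139
  R = 47
  W = 114 + 18 = 132
  B = 138 + 47 − 132 = 53
  T = 185 + 6·139 + 2·47 − 6·53 = 795
Policy C (P := 73):
  P = 73
  R = 47
  W = 114
  B = 138 + 47 − 114 = 71
  T = 185 + 6·73 + 2·47 − 6·71 = 291
Comparing — Policy A: T=1023, Policy B: T=795, Policy C: T=291. Lowest is 291 (Policy C).

291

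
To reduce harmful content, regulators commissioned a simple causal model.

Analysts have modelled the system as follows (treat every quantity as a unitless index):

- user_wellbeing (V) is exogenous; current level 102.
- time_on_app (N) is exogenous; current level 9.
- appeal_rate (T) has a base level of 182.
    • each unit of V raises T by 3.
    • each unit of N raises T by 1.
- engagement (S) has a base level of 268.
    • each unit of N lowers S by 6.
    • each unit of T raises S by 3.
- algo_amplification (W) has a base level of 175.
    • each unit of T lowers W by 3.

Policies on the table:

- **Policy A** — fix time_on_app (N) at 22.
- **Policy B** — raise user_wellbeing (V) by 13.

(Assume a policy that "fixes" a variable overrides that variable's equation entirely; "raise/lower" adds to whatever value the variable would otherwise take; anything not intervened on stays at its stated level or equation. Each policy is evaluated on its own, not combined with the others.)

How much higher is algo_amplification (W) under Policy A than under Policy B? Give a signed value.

78

Policy A (N := 22):
  V = 102
  N = 22
  T = 182 + 3·102 + 22 = 510
  W = 175 − 3·510 = -1355
Policy B (V + 13):
  V = 102 + 13 = 115
  N = 9
  T = 182 + 3·115 + 9 = 536
  W = 175 − 3·536 = -1433
W: -1355 − (-1433) = 78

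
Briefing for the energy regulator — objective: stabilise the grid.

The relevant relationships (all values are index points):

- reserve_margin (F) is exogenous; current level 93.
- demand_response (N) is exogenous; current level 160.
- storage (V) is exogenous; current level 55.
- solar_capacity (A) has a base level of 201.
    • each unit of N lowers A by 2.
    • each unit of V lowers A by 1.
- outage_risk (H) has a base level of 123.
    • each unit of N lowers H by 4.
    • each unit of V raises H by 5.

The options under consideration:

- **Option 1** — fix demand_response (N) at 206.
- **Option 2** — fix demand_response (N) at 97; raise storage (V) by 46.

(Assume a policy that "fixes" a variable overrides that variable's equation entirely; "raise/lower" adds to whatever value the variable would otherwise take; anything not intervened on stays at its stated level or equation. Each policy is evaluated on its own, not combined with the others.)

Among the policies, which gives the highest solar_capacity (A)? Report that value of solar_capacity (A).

Option 1 (N := 206):
  N = 206
  V = 55
  A = 201 − 2·206 − 55 = -266
Option 2 (N := 97, V + 46):
  N = 97
  V = 55 + 46 = 101
  A = 201 − 2·97 − 101 = -94
Comparing — Option 1: A=-266, Option 2: A=-94. Highest is -94 (Option 2).

-94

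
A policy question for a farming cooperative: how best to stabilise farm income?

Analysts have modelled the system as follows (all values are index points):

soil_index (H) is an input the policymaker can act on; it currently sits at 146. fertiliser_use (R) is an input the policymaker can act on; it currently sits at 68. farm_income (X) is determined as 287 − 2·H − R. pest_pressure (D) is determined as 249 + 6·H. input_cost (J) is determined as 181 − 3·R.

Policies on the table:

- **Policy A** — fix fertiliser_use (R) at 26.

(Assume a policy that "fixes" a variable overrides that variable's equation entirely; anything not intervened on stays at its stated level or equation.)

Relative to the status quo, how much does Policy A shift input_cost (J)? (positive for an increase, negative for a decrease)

Baseline:
  R = 68
  J = 181 − 3·68 = -23
Policy A (R := 26):
  R = 26
  J = 181 − 3·26 = 103
Change in J: 103 − (-23) = 126

126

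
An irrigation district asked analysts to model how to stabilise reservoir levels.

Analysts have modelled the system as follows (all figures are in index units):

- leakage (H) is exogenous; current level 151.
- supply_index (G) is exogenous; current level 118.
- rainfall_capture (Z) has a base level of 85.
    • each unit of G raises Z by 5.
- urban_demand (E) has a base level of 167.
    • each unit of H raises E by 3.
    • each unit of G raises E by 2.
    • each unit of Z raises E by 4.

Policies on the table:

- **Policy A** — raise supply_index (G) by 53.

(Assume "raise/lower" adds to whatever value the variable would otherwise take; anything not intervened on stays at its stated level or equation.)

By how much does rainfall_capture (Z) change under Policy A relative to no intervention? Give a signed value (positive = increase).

Baseline:
  G = 118
  Z = 85 + 5·118 = 675
Policy A (G + 53):
  G = 118 + 53 = 171
  Z = 85 + 5·171 = 940
Change in Z: 940 − 675 = 265

265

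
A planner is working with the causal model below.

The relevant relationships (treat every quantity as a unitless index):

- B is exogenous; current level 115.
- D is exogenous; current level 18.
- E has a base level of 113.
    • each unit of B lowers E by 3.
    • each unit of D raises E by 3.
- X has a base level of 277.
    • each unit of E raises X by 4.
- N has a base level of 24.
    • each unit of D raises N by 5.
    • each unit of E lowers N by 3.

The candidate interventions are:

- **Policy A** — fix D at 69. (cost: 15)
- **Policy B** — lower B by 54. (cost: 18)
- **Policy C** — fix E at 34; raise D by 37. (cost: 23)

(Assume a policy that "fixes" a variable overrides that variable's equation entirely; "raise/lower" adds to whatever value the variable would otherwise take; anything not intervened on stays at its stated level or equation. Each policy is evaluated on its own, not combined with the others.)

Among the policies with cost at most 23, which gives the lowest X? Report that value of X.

Policy A (D := 69):
  B = 115
  D = 69
  E = 113 − 3·115 + 3·69 = -25
  X = 277 + 4·(-25) = 177
Policy B (B − 54):
  B = 115 − 54 = 61
  D = 18
  E = 113 − 3·61 + 3·18 = -16
  X = 277 + 4·(-16) = 213
Policy C (E := 34, D + 37):
  B = 115
  D = 18 + 37 = 55
  E = 34
  X = 277 + 4·34 = 413
Comparing — Policy A: X=177, Policy B: X=213, Policy C: X=413. Lowest is 177 (Policy A).

177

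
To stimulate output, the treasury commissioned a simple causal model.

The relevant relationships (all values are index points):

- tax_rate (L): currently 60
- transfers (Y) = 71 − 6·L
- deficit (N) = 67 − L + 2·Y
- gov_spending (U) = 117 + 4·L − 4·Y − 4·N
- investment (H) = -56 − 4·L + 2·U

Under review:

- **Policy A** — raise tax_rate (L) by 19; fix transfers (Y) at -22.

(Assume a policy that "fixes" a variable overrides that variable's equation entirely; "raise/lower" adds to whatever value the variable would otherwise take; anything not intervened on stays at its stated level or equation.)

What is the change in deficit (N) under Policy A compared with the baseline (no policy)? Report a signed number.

515

Baseline:
  L = 60
  Y = 71 − 6·60 = -289
  N = 67 − 60 + 2·(-289) = -571
Policy A (L + 19, Y := -22):
  L = 60 + 19 = 79
  Y = -22
  N = 67 − 79 + 2·(-22) = -56
Change in N: -56 − (-571) = 515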